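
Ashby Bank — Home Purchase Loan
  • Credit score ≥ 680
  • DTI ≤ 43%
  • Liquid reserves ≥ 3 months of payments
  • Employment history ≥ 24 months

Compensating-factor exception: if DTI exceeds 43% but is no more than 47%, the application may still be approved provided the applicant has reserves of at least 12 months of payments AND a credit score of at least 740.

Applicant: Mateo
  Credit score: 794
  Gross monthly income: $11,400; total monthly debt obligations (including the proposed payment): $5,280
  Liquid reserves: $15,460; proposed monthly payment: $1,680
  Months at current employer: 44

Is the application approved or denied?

Credit score 794 ≥ 680 (meets base)
DTI = 5,280/11,400 = 46.3% > 43% — standard DTI limit exceeded.
Reserves: 15,460 ÷ 1,680 = 9.2 months (meets 3-month minimum)
Employment 44 ≥ 24 months
DTI 46.3% is within the 43%–47% exception band; checking compensating factors.
Override check — reserves: 9.2 mo (short of 12); score: 794 (ok).
Compensating-factor requirement not fully met.

Denied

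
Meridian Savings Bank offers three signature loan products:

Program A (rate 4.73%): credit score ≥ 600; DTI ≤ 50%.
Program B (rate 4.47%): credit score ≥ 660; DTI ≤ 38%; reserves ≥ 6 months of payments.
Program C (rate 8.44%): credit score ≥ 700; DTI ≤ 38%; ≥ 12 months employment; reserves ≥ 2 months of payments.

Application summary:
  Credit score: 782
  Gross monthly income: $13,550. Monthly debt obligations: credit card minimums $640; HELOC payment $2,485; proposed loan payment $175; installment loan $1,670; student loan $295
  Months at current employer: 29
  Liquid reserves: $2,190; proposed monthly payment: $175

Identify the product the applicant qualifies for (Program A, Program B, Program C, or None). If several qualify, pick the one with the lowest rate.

Program A

Total debts = (640 + 2,485 + 175 + 1,670 + 295) = 5,265; DTI = 5,265/13,550 = 38.9%.
Reserves = 2,190/175 = 12.5 months.
Program A: score 782 ≥ 600; DTI 38.9% ≤ 50% → qualifies.
Program B: score 782 ≥ 660; DTI 38.9% > 38%; reserves 12.5 ≥ 6 mo → does not qualify.
Program C: score 782 ≥ 700; DTI 38.9% > 38%; employment 29 ≥ 12 mo; reserves 12.5 ≥ 2 mo → does not qualify.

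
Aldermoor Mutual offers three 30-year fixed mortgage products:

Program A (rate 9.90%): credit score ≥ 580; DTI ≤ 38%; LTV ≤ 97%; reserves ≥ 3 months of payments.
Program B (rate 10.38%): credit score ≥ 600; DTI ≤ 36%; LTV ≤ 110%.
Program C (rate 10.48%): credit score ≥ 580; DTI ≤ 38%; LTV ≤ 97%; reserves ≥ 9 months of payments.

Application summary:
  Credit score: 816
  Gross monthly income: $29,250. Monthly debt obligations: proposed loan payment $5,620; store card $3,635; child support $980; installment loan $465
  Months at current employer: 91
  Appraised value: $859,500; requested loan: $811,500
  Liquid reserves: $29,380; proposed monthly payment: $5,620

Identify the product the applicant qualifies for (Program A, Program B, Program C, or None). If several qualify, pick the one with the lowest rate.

Program A

Total debts = (5,620 + 3,635 + 980 + 465) = 10,700; DTI = 10,700/29,250 = 36.6%.
LTV = 811,500/859,500 = 94.4%.
Reserves = 29,380/5,620 = 5.2 months.
Program A: score 816 ≥ 580; DTI 36.6% ≤ 38%; LTV 94.4% ≤ 97%; reserves 5.2 ≥ 3 mo → qualifies.
Program B: score 816 ≥ 600; DTI 36.6% > 36%; LTV 94.4% ≤ 110% → does not qualify.
Program C: score 816 ≥ 580; DTI 36.6% ≤ 38%; LTV 94.4% ≤ 97%; reserves 5.2 < 9 mo → does not qualify.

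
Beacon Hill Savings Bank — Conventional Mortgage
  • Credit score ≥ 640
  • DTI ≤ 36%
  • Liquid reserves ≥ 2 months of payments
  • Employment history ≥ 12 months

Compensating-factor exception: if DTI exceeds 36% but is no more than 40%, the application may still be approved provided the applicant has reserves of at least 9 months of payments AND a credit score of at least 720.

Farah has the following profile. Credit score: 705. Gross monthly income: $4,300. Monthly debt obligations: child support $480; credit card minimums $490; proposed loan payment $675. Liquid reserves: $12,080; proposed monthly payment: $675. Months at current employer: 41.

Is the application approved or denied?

Denied

Credit score 705 ≥ 640 (meets base)
Total debts = (480 + 490 + 675) = 1,645. DTI: 1,645 ÷ 4,300 = 38.3%, over the 36% base limit.
Reserves: 12,080 ÷ 675 = 17.9 months (meets 2-month minimum)
Employment 41 ≥ 12 months
38.3% falls in the override range (36%–40%), so the compensating-factor test applies.
Reserves 17.9 ≥ 9 months; credit score 705 < 720.
Compensating-factor requirement not fully met.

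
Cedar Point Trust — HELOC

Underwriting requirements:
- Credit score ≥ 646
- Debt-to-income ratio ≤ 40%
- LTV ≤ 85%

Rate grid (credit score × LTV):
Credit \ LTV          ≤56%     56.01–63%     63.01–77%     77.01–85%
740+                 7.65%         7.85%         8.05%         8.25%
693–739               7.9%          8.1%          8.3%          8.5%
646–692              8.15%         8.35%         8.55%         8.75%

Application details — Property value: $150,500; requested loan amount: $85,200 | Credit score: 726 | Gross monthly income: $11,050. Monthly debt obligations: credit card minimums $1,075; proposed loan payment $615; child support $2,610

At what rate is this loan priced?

8.1%

Credit score 726 ≥ 646; Total monthly debts = (1,075 + 615 + 2,610) = 4,300. DTI: 4,300 ÷ 11,050 = 38.9%, within the 40% cap
LTV = 85,200/150,500 = 56.6% ≤ 85%
Score 726 is in the 693–739 band; LTV 56.6% is in the 56.01–63% band → 8.1%.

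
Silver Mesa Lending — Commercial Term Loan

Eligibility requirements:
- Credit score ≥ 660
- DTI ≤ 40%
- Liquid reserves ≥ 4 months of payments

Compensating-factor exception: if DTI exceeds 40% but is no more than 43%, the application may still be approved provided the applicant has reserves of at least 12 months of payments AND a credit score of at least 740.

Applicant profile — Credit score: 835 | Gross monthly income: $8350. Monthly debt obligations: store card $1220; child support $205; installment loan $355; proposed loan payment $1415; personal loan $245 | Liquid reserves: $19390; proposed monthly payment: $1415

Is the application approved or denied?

Credit score 835 ≥ 660 (meets base)
Total debts = (1,220 + 205 + 355 + 1,415 + 245) = 3,440. DTI = 3,440/8,350 = 41.2% > 40% — standard DTI limit exceeded.
Reserves: 19,390 ÷ 1,415 = 13.7 months (meets 4-month minimum)
41.2% falls in the override range (40%–43%), so the compensating-factor test applies.
Override check — reserves: 13.7 mo (ok); score: 835 (ok).
Both compensating conditions met → exception applies.

Approved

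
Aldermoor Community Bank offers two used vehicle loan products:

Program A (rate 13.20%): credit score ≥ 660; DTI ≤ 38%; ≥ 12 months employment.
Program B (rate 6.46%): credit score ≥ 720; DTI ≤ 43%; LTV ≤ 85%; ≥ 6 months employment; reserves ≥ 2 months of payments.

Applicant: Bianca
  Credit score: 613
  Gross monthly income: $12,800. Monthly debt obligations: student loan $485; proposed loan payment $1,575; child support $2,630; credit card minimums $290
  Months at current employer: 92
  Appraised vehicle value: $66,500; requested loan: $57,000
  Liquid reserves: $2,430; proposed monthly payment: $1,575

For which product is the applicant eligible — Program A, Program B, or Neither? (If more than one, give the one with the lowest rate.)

Neither

Total debts = (485 + 1,575 + 2,630 + 290) = 4,980; DTI = 4,980/12,800 = 38.9%.
LTV = 57,000/66,500 = 85.7%.
Reserves = 2,430/1,575 = 1.5 months.
Program A: score 613 < 660; DTI 38.9% > 38%; employment 92 ≥ 12 mo → does not qualify.
Program B: score 613 < 720; DTI 38.9% ≤ 43%; LTV 85.7% > 85%; employment 92 ≥ 6 mo; reserves 1.5 < 2 mo → does not qualify.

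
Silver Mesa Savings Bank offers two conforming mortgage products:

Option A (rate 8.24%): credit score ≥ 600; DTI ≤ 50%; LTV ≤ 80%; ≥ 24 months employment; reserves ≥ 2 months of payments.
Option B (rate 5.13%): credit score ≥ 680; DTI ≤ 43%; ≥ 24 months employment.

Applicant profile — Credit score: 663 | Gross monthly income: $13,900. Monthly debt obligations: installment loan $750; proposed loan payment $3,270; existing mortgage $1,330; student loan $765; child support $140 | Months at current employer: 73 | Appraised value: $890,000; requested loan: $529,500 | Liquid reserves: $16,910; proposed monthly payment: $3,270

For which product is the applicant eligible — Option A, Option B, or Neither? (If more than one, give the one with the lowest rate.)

Option A

Total debts = (750 + 3,270 + 1,330 + 765 + 140) = 6,255; DTI = 6,255/13,900 = 45%.
LTV = 529,500/890,000 = 59.5%.
Reserves = 16,910/3,270 = 5.2 months.
Option A: score 663 ≥ 600; DTI 45% ≤ 50%; LTV 59.5% ≤ 80%; employment 73 ≥ 24 mo; reserves 5.2 ≥ 2 mo → qualifies.
Option B: score 663 < 680; DTI 45% > 43%; employment 73 ≥ 24 mo → does not qualify.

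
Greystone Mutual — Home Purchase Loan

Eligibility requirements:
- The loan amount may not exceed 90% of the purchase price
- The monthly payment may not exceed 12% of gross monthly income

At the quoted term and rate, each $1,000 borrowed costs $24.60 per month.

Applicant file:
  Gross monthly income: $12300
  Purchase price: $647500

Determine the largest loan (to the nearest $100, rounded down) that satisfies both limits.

$60,000

Payment cap: 12% × $12,300 = $1,476/month.
At $24.60 per $1,000, that supports 1,476/24.60 × 1,000 ≈ $60,000 → $60,000.
LTV cap: 90% × $647,500 = $582,750 → $582,700.
Binding constraint: payment-to-income.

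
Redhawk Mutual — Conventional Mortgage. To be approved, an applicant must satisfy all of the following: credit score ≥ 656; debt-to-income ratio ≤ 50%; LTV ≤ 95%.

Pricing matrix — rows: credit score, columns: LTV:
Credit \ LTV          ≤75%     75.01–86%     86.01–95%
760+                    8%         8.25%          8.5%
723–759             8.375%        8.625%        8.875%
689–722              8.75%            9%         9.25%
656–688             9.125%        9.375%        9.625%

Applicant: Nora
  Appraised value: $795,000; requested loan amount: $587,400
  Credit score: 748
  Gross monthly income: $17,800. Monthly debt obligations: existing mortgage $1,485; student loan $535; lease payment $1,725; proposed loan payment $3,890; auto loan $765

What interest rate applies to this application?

Credit score 748 ≥ 656; Total monthly debts = (1,485 + 535 + 1,725 + 3,890 + 765) = 8,400. Debt-to-income = 8,400/17,800 = 47.2% — meets 50% limit
Loan-to-value = 587,400/795,000 = 73.9% — pass (95% max)
Row: 748 falls in 723–759. Column: 73.9% falls in ≤75%. Rate = 8.375%.

8.375%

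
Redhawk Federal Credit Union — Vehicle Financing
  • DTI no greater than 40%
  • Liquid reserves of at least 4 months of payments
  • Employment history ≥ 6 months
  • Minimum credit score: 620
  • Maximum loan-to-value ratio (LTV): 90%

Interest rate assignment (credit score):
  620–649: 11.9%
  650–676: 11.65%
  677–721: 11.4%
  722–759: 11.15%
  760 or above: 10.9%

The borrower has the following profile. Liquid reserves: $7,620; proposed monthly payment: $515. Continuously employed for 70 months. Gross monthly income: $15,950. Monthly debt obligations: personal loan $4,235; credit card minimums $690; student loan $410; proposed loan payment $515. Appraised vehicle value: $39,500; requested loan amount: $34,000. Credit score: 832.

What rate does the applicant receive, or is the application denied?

Credit score 832 ≥ 620 (meets minimum)
Total monthly debts = (4,235 + 690 + 410 + 515) = 5,850. DTI: 5,850 ÷ 15,950 = 36.7%, within the 40% cap
Employment 70 ≥ 6 months
LTV: 34,000 ÷ 39,500 = 86.1%, within 90% cap
Reserves: 7,620 ÷ 515 = 14.8 months (meets 4-month minimum)
All requirements met. Score 832 falls in the 760 or above tier → 10.9%.

Approved at 10.9%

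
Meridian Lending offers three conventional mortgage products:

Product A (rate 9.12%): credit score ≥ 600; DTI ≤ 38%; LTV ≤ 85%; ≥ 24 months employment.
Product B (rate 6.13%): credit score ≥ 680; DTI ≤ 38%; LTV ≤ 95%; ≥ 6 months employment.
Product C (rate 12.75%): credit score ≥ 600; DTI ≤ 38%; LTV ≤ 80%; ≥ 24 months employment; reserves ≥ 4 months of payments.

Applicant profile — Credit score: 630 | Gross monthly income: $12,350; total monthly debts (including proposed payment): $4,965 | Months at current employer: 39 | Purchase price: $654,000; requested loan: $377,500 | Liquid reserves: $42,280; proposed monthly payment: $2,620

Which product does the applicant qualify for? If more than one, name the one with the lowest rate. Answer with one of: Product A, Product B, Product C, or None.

None

DTI = 4,965/12,350 = 40.2%.
LTV = 377,500/654,000 = 57.7%.
Reserves = 42,280/2,620 = 16.1 months.
Product A: score 630 ≥ 600; DTI 40.2% > 38%; LTV 57.7% ≤ 85%; employment 39 ≥ 24 mo → does not qualify.
Product B: score 630 < 680; DTI 40.2% > 38%; LTV 57.7% ≤ 95%; employment 39 ≥ 6 mo → does not qualify.
Product C: score 630 ≥ 600; DTI 40.2% > 38%; LTV 57.7% ≤ 80%; employment 39 ≥ 24 mo; reserves 16.1 ≥ 4 mo → does not qualify.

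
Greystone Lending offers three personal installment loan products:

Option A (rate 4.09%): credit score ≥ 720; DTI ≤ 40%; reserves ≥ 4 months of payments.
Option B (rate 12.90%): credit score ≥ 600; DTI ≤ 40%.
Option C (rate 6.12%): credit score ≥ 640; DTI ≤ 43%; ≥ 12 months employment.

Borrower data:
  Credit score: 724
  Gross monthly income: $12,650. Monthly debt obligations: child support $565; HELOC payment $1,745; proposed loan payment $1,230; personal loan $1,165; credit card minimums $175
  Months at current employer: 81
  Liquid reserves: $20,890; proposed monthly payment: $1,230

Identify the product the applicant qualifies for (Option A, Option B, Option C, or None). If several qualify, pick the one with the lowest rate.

Total debts = (565 + 1,745 + 1,230 + 1,165 + 175) = 4,880; DTI = 4,880/12,650 = 38.6%.
Reserves = 20,890/1,230 = 17.0 months.
Option A: score 724 ≥ 720; DTI 38.6% ≤ 40%; reserves 17.0 ≥ 4 mo → qualifies.
Option B: score 724 ≥ 600; DTI 38.6% ≤ 40% → qualifies.
Option C: score 724 ≥ 640; DTI 38.6% ≤ 43%; employment 81 ≥ 12 mo → qualifies.
Qualifying: Option A, Option B, Option C. Lowest rate is 4.09% → Option A.

Option A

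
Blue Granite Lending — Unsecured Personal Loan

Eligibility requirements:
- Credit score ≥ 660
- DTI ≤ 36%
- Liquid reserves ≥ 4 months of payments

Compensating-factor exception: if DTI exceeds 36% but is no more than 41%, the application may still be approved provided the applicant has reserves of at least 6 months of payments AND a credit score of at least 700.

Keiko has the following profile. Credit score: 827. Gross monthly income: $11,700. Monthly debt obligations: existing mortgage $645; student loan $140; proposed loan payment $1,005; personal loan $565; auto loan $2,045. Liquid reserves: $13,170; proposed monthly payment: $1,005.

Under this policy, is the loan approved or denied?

Credit score 827 ≥ 660 (meets base)
Total debts = (645 + 140 + 1,005 + 565 + 2,045) = 4,400. DTI = 4,400/11,700 = 37.6% > 36% — standard DTI limit exceeded.
Reserves = 13,170/1,005 = 13.1 months ≥ 4
37.6% falls in the override range (36%–41%), so the compensating-factor test applies.
Override check — reserves: 13.1 mo (ok); score: 827 (ok).
Both compensating conditions met → exception applies.

Approved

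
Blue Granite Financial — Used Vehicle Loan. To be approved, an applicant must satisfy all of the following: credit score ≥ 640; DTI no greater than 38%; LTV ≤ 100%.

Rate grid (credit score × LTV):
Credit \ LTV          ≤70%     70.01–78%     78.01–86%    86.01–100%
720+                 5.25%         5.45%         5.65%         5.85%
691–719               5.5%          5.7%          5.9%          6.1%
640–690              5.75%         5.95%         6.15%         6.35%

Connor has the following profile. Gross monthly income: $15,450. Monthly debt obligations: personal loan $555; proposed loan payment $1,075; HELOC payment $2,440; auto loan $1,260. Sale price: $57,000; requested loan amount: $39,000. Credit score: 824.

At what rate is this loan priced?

5.25%

Credit score 824 ≥ 640; Total monthly debts = (555 + 1,075 + 2,440 + 1,260) = 5,330. DTI = 5,330/15,450 = 34.5% ≤ 38%
LTV: 39,000 ÷ 57,000 = 68.4%, within 100% cap
Score 824 is in the 720+ band; LTV 68.4% is in the ≤70% band → 5.25%.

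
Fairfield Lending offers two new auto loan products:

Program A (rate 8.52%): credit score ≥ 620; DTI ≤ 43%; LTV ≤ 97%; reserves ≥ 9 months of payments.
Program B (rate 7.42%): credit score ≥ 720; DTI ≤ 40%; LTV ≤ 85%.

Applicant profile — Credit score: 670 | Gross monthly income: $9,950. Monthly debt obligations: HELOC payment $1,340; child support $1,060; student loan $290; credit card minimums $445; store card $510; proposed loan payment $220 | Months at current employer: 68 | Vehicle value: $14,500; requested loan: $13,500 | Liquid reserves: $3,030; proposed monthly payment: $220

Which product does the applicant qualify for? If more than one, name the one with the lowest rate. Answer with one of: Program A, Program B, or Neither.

Program A

Total debts = (1,340 + 1,060 + 290 + 445 + 510 + 220) = 3,865; DTI = 3,865/9,950 = 38.8%.
LTV = 13,500/14,500 = 93.1%.
Reserves = 3,030/220 = 13.8 months.
Program A: score 670 ≥ 620; DTI 38.8% ≤ 43%; LTV 93.1% ≤ 97%; reserves 13.8 ≥ 9 mo → qualifies.
Program B: score 670 < 720; DTI 38.8% ≤ 40%; LTV 93.1% > 85% → does not qualify.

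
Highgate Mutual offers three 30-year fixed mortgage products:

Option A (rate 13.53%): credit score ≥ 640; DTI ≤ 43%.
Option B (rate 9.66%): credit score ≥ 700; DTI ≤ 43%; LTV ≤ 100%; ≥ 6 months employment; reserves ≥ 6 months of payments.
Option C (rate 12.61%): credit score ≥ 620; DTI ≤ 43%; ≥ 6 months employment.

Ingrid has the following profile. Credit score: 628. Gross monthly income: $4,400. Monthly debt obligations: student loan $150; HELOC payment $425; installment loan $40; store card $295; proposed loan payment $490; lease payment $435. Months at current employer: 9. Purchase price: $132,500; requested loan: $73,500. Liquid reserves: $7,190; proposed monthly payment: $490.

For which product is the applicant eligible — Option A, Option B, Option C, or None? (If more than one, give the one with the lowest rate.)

Option C

Total debts = (150 + 425 + 40 + 295 + 490 + 435) = 1,835; DTI = 1,835/4,400 = 41.7%.
LTV = 73,500/132,500 = 55.5%.
Reserves = 7,190/490 = 14.7 months.
Option A: score 628 < 640; DTI 41.7% ≤ 43% → does not qualify.
Option B: score 628 < 700; DTI 41.7% ≤ 43%; LTV 55.5% ≤ 100%; employment 9 ≥ 6 mo; reserves 14.7 ≥ 6 mo → does not qualify.
Option C: score 628 ≥ 620; DTI 41.7% ≤ 43%; employment 9 ≥ 6 mo → qualifies.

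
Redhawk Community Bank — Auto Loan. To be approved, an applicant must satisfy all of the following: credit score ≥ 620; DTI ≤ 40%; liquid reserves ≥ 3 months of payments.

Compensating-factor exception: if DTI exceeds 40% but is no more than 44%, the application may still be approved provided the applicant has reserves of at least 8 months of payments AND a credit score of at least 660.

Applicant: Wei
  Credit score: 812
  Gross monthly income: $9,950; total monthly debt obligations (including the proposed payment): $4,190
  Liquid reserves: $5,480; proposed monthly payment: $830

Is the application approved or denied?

Denied

Credit score 812 ≥ 620 (meets base)
DTI: 4,190 ÷ 9,950 = 42.1%, over the 40% base limit.
Reserves: 5,480 ÷ 830 = 6.6 months (meets 3-month minimum)
DTI 42.1% is within the 40%–44% exception band; checking compensating factors.
Override check — reserves: 6.6 mo (short of 8); score: 812 (ok).
Override conditions not both satisfied; exception does not apply.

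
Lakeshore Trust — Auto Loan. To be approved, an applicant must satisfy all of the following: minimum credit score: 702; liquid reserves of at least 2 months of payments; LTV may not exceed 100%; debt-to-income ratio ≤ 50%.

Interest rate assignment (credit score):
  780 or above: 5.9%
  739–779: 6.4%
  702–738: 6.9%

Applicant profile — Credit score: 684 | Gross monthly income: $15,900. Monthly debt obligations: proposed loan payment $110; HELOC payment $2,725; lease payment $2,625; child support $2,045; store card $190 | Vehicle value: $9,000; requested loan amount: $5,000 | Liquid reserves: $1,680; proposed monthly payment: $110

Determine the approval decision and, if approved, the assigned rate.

Denied

Credit score 684 < 702 (below minimum)
Reserves: 1,680 ÷ 110 = 15.3 months (meets 2-month minimum)
Total monthly debts = (110 + 2,725 + 2,625 + 2,045 + 190) = 7,695. Debt-to-income = 7,695/15,900 = 48.4% — meets 50% limit
LTV = 5,000/9,000 = 55.6% ≤ 100%
Not all requirements met → denied.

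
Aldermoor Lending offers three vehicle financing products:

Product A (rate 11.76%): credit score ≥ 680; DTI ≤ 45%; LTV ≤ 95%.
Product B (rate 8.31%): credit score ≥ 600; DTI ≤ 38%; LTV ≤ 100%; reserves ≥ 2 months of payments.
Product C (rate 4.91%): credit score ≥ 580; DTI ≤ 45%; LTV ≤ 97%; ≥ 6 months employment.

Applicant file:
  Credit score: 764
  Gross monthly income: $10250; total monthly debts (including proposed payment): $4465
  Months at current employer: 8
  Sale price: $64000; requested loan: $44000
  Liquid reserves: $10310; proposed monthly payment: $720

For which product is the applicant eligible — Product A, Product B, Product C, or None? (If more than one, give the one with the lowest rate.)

Product C

DTI = 4,465/10,250 = 43.6%.
LTV = 44,000/64,000 = 68.8%.
Reserves = 10,310/720 = 14.3 months.
Product A: score 764 ≥ 680; DTI 43.6% ≤ 45%; LTV 68.8% ≤ 95% → qualifies.
Product B: score 764 ≥ 600; DTI 43.6% > 38%; LTV 68.8% ≤ 100%; reserves 14.3 ≥ 2 mo → does not qualify.
Product C: score 764 ≥ 580; DTI 43.6% ≤ 45%; LTV 68.8% ≤ 97%; employment 8 ≥ 6 mo → qualifies.
Qualifying: Product A, Product C. Lowest rate is 4.91% → Product C.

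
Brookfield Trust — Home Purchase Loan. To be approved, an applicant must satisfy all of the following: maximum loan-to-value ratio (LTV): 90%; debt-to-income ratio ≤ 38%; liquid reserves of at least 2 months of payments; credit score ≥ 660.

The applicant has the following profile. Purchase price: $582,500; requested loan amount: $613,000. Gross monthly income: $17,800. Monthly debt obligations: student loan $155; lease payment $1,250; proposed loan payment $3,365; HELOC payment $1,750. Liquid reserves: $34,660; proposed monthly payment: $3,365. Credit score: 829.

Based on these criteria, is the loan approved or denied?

Denied

Loan-to-value = 613,000/582,500 = 105.2% — fail (90% max)
Total monthly debts = (155 + 1,250 + 3,365 + 1,750) = 6,520. DTI = 6,520/17,800 = 36.6% ≤ 38%
Liquid reserves cover 34,660/3,365 = 10.3 months — ≥ 2 required
Credit score 829 ≥ 660 (meets)
Fails on LTV.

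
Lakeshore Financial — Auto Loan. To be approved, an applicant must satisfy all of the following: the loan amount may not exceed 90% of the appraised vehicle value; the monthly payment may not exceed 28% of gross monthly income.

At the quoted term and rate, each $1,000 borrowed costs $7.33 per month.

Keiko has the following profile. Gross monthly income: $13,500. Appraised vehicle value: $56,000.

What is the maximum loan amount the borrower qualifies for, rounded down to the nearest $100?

$50,400

Payment cap: 28% × $13,500 = $3,780/month.
At $7.33 per $1,000, that supports 3,780/7.33 × 1,000 ≈ $515,688 → $515,600.
LTV cap: 90% × $56,000 = $50,400 → $50,400.
Binding constraint: loan-to-value.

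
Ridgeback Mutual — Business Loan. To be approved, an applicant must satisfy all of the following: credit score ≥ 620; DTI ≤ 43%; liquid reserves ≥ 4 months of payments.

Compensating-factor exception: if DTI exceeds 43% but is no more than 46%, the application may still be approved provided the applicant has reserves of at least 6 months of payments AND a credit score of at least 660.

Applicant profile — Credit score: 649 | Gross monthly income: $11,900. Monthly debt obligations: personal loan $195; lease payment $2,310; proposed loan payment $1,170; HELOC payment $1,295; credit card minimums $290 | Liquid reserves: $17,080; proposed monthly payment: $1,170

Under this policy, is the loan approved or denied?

Credit score 649 ≥ 620 (meets base)
Total debts = (195 + 2,310 + 1,170 + 1,295 + 290) = 5,260. DTI = 5,260/11,900 = 44.2% > 43% — standard DTI limit exceeded.
Reserves = 17,080/1,170 = 14.6 months ≥ 4
44.2% falls in the override range (43%–46%), so the compensating-factor test applies.
Override check — reserves: 14.6 mo (ok); score: 649 (below 660).
Compensating-factor requirement not fully met.

Denied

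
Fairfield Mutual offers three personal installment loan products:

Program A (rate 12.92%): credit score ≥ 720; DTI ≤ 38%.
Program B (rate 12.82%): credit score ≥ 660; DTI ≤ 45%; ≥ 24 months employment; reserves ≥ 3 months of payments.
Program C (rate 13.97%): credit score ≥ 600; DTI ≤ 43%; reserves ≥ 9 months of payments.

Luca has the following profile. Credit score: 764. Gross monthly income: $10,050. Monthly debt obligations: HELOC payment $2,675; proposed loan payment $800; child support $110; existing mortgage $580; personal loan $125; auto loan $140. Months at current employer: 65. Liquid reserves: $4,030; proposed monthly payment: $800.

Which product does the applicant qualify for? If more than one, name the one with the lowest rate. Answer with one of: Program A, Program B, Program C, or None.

Program B

Total debts = (2,675 + 800 + 110 + 580 + 125 + 140) = 4,430; DTI = 4,430/10,050 = 44.1%.
Reserves = 4,030/800 = 5.0 months.
Program A: score 764 ≥ 720; DTI 44.1% > 38% → does not qualify.
Program B: score 764 ≥ 660; DTI 44.1% ≤ 45%; employment 65 ≥ 24 mo; reserves 5.0 ≥ 3 mo → qualifies.
Program C: score 764 ≥ 600; DTI 44.1% > 43%; reserves 5.0 < 9 mo → does not qualify.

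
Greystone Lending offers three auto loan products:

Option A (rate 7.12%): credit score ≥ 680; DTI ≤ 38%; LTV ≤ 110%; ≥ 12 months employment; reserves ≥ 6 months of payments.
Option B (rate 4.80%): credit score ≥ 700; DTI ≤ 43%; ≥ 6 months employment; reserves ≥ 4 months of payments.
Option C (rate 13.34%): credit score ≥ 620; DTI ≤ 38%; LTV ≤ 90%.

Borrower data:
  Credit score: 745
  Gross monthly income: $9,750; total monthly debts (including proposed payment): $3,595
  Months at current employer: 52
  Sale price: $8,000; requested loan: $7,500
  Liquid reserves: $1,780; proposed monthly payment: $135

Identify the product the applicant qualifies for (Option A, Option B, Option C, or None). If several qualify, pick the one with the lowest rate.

Option B

DTI = 3,595/9,750 = 36.9%.
LTV = 7,500/8,000 = 93.8%.
Reserves = 1,780/135 = 13.2 months.
Option A: score 745 ≥ 680; DTI 36.9% ≤ 38%; LTV 93.8% ≤ 110%; employment 52 ≥ 12 mo; reserves 13.2 ≥ 6 mo → qualifies.
Option B: score 745 ≥ 700; DTI 36.9% ≤ 43%; employment 52 ≥ 6 mo; reserves 13.2 ≥ 4 mo → qualifies.
Option C: score 745 ≥ 620; DTI 36.9% ≤ 38%; LTV 93.8% > 90% → does not qualify.
Qualifying: Option A, Option B. Lowest rate is 4.80% → Option B.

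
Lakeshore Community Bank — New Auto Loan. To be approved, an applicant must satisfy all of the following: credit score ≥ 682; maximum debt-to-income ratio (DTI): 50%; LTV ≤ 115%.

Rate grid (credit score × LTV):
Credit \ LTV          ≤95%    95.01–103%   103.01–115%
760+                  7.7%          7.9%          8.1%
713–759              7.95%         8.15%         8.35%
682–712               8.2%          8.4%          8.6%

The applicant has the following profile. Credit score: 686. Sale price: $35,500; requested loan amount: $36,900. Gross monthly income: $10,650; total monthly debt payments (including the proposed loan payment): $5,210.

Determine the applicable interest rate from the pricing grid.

8.6%

Credit score 686 ≥ 682; DTI: 5,210 ÷ 10,650 = 48.9%, within the 50% cap
LTV: 36,900 ÷ 35,500 = 103.9%, within 115% cap
Credit 686 → row 682–712; LTV 103.9% → column 103.01–115%. Grid cell → 8.6%.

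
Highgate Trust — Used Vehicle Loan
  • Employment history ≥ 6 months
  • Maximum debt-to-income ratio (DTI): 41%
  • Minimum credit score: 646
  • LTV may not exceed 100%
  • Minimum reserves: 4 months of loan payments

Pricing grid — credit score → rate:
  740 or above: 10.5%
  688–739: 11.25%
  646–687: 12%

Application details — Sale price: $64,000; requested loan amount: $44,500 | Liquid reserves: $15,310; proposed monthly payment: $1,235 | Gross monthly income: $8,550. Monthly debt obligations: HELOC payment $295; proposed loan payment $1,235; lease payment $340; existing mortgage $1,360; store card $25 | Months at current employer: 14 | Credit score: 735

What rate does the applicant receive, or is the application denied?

Credit score 735 ≥ 646 (meets minimum)
Employment 14 ≥ 6 months
Reserves = 15,310/1,235 = 12.4 months ≥ 4
Loan-to-value = 44,500/64,000 = 69.5% — pass (100% max)
Total monthly debts = (295 + 1,235 + 340 + 1,360 + 25) = 3,255. DTI: 3,255 ÷ 8,550 = 38.1%, within the 41% cap
All requirements met. Score 735 falls in the 688–739 tier → 11.25%.

Approved at 11.25%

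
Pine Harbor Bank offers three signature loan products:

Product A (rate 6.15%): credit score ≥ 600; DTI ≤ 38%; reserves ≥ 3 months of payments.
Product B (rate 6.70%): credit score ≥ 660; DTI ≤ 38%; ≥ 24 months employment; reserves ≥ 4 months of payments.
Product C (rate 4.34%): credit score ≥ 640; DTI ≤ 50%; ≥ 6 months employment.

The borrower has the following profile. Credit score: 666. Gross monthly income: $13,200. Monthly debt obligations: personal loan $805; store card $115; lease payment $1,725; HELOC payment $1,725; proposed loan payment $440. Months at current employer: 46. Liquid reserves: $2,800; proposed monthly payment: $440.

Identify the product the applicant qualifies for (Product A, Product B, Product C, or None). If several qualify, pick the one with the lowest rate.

Total debts = (805 + 115 + 1,725 + 1,725 + 440) = 4,810; DTI = 4,810/13,200 = 36.4%.
Reserves = 2,800/440 = 6.4 months.
Product A: score 666 ≥ 600; DTI 36.4% ≤ 38%; reserves 6.4 ≥ 3 mo → qualifies.
Product B: score 666 ≥ 660; DTI 36.4% ≤ 38%; employment 46 ≥ 24 mo; reserves 6.4 ≥ 4 mo → qualifies.
Product C: score 666 ≥ 640; DTI 36.4% ≤ 50%; employment 46 ≥ 6 mo → qualifies.
Qualifying: Product A, Product B, Product C. Lowest rate is 4.34% → Product C.

Product C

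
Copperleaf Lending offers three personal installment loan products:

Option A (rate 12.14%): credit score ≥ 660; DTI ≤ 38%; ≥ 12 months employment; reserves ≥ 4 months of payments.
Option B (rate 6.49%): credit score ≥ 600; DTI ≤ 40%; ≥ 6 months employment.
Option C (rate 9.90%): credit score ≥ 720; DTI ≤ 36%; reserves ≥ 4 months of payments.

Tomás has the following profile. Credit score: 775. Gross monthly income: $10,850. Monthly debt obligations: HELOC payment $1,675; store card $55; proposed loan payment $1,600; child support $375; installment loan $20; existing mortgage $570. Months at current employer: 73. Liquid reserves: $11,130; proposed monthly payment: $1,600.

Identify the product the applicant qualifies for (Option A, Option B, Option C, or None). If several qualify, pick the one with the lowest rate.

Option B

Total debts = (1,675 + 55 + 1,600 + 375 + 20 + 570) = 4,295; DTI = 4,295/10,850 = 39.6%.
Reserves = 11,130/1,600 = 7.0 months.
Option A: score 775 ≥ 660; DTI 39.6% > 38%; employment 73 ≥ 12 mo; reserves 7.0 ≥ 4 mo → does not qualify.
Option B: score 775 ≥ 600; DTI 39.6% ≤ 40%; employment 73 ≥ 6 mo → qualifies.
Option C: score 775 ≥ 720; DTI 39.6% > 36%; reserves 7.0 ≥ 4 mo → does not qualify.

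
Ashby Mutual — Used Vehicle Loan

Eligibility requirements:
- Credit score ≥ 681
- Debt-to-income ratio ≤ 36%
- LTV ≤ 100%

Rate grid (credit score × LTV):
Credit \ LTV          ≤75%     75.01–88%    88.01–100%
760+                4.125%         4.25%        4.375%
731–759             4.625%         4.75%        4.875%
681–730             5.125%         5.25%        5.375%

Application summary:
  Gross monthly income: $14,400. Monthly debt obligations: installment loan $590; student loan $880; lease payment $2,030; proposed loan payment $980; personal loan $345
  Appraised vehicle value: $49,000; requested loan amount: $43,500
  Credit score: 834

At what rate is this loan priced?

Credit score 834 ≥ 681; Total monthly debts = (590 + 880 + 2,030 + 980 + 345) = 4,825. Debt-to-income = 4,825/14,400 = 33.5% — meets 36% limit
LTV: 43,500 ÷ 49,000 = 88.8%, within 100% cap
Credit 834 → row 760+; LTV 88.8% → column 88.01–100%. Grid cell → 4.375%.

4.375%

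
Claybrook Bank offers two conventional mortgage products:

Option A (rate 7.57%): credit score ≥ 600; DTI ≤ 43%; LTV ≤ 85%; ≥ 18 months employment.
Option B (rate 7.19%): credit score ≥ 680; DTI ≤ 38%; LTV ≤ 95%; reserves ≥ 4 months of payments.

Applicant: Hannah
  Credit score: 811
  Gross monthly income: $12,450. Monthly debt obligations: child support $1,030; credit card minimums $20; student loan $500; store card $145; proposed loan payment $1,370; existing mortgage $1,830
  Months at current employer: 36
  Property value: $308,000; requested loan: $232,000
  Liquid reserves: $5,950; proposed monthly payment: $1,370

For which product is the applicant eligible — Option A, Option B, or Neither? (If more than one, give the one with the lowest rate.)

Total debts = (1,030 + 20 + 500 + 145 + 1,370 + 1,830) = 4,895; DTI = 4,895/12,450 = 39.3%.
LTV = 232,000/308,000 = 75.3%.
Reserves = 5,950/1,370 = 4.3 months.
Option A: score 811 ≥ 600; DTI 39.3% ≤ 43%; LTV 75.3% ≤ 85%; employment 36 ≥ 18 mo → qualifies.
Option B: score 811 ≥ 680; DTI 39.3% > 38%; LTV 75.3% ≤ 95%; reserves 4.3 ≥ 4 mo → does not qualify.

Option A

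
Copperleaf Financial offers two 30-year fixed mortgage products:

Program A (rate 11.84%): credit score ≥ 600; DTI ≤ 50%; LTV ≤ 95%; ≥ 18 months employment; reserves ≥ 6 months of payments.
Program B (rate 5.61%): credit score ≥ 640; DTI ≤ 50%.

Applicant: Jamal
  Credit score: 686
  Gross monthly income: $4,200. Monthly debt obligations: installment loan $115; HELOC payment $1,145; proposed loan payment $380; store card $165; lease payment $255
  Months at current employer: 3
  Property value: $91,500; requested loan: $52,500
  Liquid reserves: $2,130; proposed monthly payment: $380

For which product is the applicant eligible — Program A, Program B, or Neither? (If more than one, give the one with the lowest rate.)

Total debts = (115 + 1,145 + 380 + 165 + 255) = 2,060; DTI = 2,060/4,200 = 49%.
LTV = 52,500/91,500 = 57.4%.
Reserves = 2,130/380 = 5.6 months.
Program A: score 686 ≥ 600; DTI 49% ≤ 50%; LTV 57.4% ≤ 95%; employment 3 < 18 mo; reserves 5.6 < 6 mo → does not qualify.
Program B: score 686 ≥ 640; DTI 49% ≤ 50% → qualifies.

Program B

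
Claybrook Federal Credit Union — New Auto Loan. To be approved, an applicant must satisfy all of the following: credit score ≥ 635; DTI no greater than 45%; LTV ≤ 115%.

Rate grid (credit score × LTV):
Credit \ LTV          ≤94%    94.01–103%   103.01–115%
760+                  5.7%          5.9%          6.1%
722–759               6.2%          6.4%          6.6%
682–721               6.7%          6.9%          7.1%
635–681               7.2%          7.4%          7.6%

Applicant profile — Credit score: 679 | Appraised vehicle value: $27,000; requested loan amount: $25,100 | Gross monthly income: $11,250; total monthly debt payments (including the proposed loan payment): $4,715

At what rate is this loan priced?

7.2%

Credit score 679 ≥ 635; DTI: 4,715 ÷ 11,250 = 41.9%, within the 45% cap
LTV: 25,100 ÷ 27,000 = 93%, within 115% cap
Credit 679 → row 635–681; LTV 93% → column ≤94%. Grid cell → 7.2%.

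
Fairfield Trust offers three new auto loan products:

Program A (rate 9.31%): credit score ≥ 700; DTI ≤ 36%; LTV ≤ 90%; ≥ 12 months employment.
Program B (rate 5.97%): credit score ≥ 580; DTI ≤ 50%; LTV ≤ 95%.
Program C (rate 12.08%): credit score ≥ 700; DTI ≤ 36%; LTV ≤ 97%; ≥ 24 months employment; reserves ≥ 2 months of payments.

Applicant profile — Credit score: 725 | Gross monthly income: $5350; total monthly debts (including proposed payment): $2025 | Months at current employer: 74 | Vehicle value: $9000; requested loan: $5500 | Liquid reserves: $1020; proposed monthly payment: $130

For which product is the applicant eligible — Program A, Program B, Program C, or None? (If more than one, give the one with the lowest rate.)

Program B

DTI = 2,025/5,350 = 37.9%.
LTV = 5,500/9,000 = 61.1%.
Reserves = 1,020/130 = 7.8 months.
Program A: score 725 ≥ 700; DTI 37.9% > 36%; LTV 61.1% ≤ 90%; employment 74 ≥ 12 mo → does not qualify.
Program B: score 725 ≥ 580; DTI 37.9% ≤ 50%; LTV 61.1% ≤ 95% → qualifies.
Program C: score 725 ≥ 700; DTI 37.9% > 36%; LTV 61.1% ≤ 97%; employment 74 ≥ 24 mo; reserves 7.8 ≥ 2 mo → does not qualify.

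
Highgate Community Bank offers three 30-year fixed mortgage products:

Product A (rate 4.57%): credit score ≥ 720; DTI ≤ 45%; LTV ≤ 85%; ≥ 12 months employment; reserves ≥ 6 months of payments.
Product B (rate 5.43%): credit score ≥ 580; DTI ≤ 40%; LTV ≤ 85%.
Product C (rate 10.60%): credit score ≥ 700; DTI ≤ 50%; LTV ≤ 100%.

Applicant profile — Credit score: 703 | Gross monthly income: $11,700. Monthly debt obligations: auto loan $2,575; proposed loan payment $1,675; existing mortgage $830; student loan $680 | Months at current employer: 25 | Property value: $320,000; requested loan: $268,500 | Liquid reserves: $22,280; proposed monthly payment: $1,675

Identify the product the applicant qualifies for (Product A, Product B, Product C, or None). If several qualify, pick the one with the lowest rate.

Product C

Total debts = (2,575 + 1,675 + 830 + 680) = 5,760; DTI = 5,760/11,700 = 49.2%.
LTV = 268,500/320,000 = 83.9%.
Reserves = 22,280/1,675 = 13.3 months.
Product A: score 703 < 720; DTI 49.2% > 45%; LTV 83.9% ≤ 85%; employment 25 ≥ 12 mo; reserves 13.3 ≥ 6 mo → does not qualify.
Product B: score 703 ≥ 580; DTI 49.2% > 40%; LTV 83.9% ≤ 85% → does not qualify.
Product C: score 703 ≥ 700; DTI 49.2% ≤ 50%; LTV 83.9% ≤ 100% → qualifies.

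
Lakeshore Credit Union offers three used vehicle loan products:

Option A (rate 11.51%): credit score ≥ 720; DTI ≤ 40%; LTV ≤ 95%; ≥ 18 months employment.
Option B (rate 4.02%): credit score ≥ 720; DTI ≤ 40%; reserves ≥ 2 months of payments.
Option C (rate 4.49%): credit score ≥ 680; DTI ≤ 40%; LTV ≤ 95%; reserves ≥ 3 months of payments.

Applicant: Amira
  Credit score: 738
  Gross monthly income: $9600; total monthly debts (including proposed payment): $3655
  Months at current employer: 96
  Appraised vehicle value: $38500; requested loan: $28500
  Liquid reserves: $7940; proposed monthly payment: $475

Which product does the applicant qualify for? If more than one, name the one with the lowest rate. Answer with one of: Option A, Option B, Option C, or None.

DTI = 3,655/9,600 = 38.1%.
LTV = 28,500/38,500 = 74%.
Reserves = 7,940/475 = 16.7 months.
Option A: score 738 ≥ 720; DTI 38.1% ≤ 40%; LTV 74% ≤ 95%; employment 96 ≥ 18 mo → qualifies.
Option B: score 738 ≥ 720; DTI 38.1% ≤ 40%; reserves 16.7 ≥ 2 mo → qualifies.
Option C: score 738 ≥ 680; DTI 38.1% ≤ 40%; LTV 74% ≤ 95%; reserves 16.7 ≥ 3 mo → qualifies.
Qualifying: Option A, Option B, Option C. Lowest rate is 4.02% → Option B.

Option B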